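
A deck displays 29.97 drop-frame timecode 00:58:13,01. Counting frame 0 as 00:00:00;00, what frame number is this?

104685

Complete 10-minute blocks: 5, each 17982 frames → 89910.
Remaining 8 whole minutes in the current block: 1800 + 7 × 1798 = 14386 frames.
Within the current minute: 13 × 30 + 1 − 2 = 389 (labels ;00/;01 skipped at this minute). Total = 89910 + 14386 + 389 = 104685.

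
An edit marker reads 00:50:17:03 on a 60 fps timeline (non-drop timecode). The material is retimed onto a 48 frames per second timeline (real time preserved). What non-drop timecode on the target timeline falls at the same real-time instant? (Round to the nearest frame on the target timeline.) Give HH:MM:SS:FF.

00:50:17:02

Source frame index: (0×3600 + 50×60 + 17) × 60 + 3 = 181023.
Real time: 181023 / (60) = 60341/20 s.
Target frame: (60341/20) × (48) = 724092/5 ≈ 144818.400 → 144818.
At 48 labels/s: frame 144818 → 00:50:17:02.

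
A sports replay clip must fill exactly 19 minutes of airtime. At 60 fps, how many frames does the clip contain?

68400 frames

19 min = 1140 s.
Frames = 1140 × 60 = 68400.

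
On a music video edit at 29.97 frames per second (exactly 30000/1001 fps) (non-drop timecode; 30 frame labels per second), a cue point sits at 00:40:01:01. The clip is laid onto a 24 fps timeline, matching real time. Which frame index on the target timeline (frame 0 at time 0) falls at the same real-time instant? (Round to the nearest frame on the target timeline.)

Source frame index: (0×3600 + 40×60 + 1) × 30 + 1 = 72031.
Real time: 72031 / (30000/1001) = 72103031/30000 s.
Target frame: (72103031/30000) × (24) = 72103031/1250 ≈ 57682.425 → 57682.

frame 57682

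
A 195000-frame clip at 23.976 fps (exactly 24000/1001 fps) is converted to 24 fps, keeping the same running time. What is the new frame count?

195195 frames

Target frames = source frames × (target rate / source rate) = 195000 × (24)/(24000/1001) = 195000 × 1001/1000 = 195195.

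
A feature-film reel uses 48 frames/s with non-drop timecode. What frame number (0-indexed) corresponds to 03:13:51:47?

558335

Total seconds to the label: (3 × 3600 + 13 × 60 + 51) = 11631.
Frame index = 11631 × 48 + 47 = 558335.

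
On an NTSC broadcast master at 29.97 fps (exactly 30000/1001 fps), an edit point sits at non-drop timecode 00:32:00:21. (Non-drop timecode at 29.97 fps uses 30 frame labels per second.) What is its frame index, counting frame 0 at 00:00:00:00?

Total seconds to the label: (0 × 3600 + 32 × 60 + 0) = 1920.
Frame index = 1920 × 30 + 21 = 57621.

57621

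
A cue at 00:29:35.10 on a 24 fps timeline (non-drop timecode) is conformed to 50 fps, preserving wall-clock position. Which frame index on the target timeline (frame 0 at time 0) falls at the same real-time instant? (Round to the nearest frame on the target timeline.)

Source frame index: (0×3600 + 29×60 + 35) × 24 + 10 = 42610.
Real time: 42610 / (24) = 21305/12 s.
Target frame: (21305/12) × (50) = 532625/6 ≈ 88770.833 → 88771.

frame 88771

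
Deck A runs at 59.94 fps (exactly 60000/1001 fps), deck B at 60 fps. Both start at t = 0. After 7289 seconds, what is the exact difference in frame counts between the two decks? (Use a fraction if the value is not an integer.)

437340/1001 frames

A emits 60000/1001 × 7289 = 437340000/1001 frames; B emits 60 × 7289 = 437340.
Difference = 437340/1001 frames (≈ 436.9031); B is ahead of A.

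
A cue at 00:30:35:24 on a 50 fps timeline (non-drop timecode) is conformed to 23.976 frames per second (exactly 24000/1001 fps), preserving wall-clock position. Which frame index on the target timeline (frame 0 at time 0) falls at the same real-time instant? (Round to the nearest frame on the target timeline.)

Source frame index: (0×3600 + 30×60 + 35) × 50 + 24 = 91774.
Real time: 91774 / (50) = 45887/25 s.
Target frame: (45887/25) × (24000/1001) = 44051520/1001 ≈ 44007.512 → 44008.

frame 44008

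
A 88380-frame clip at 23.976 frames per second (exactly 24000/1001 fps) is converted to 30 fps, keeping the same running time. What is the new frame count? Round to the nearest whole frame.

Frames at target rate = 88380 × (30) / (24000/1001) = 4423419/40 ≈ 110585.475.
Nearest whole frame: 110585.

110585 frames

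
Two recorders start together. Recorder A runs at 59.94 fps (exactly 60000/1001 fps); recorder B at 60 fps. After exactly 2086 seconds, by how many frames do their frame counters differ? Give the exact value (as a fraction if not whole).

17880/143 frames

A emits 60000/1001 × 2086 = 17880000/143 frames; B emits 60 × 2086 = 125160.
Difference = 17880/143 frames (≈ 125.0350); B is ahead of A.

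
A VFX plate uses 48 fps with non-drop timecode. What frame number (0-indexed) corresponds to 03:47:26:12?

Total seconds to the label: (3 × 3600 + 47 × 60 + 26) = 13646.
Frame index = 13646 × 48 + 12 = 655020.

frame 655020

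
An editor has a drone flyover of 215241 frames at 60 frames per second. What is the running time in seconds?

3587.35 seconds

Running time = 215241 / (60) = 3587.35 s.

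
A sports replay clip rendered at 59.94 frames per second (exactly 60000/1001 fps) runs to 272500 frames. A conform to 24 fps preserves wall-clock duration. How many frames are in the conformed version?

Target frames = source frames × (target rate / source rate) = 272500 × (24)/(60000/1001) = 272500 × 1001/2500 = 109109.

109109 frames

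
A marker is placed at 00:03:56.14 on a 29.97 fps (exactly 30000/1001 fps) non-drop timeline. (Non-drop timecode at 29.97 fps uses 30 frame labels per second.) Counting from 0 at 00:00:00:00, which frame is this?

Total seconds to the label: (0 × 3600 + 3 × 60 + 56) = 236.
Frame index = 236 × 30 + 14 = 7094.

frame 7094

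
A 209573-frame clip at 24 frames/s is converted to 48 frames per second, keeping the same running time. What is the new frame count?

Target frames = source frames × (target rate / source rate) = 209573 × (48)/(24) = 209573 × 2 = 419146.

419146 frames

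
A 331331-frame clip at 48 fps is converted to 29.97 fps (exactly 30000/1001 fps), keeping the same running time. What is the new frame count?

Target frames = source frames × (target rate / source rate) = 331331 × (30000/1001)/(48) = 331331 × 625/1001 = 206875.

206875 frames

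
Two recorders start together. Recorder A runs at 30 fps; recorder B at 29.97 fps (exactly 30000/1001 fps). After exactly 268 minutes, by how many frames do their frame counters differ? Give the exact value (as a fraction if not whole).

482400/1001 frames

268 min = 16080 s.
A emits 30 × 16080 = 482400 frames; B emits 30000/1001 × 16080 = 482400000/1001.
Difference = 482400/1001 frames (≈ 481.9181); B is behind A.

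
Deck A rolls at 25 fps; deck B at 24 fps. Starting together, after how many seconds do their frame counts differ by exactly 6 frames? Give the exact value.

6 seconds

The gap grows by |24 − 25| = 1 frame per second.
Time for a 6-frame gap: 6 ÷ (1) = 6 s.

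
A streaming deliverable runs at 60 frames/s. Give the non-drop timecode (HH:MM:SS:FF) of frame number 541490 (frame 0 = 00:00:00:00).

02:30:24:50

541490 ÷ 60 = 9024 full seconds, remainder 50 frames.
9024 s = 2 h 30 min 24 s.
Timecode: 02:30:24:50.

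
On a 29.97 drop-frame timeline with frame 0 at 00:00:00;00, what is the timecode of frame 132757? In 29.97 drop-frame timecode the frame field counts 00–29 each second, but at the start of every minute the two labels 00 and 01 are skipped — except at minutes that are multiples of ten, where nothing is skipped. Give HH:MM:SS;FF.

Ten DF minutes hold 17982 frames, so frame 132757 lies in block 7 (frames 125874–143855) with 6883 frames into that block.
The block's first minute is 1800 frames and the rest 1798 each; 6883 frames reaches minute 3, so 7 × 18 + 3 × 2 = 132 labels have been skipped so far.
Adding those back, label number 132757 + 132 = 132889 at 30 labels/s is 4429 s + 19 f = 1 h 13 min 49 s frame 19, i.e. 01:13:49;19.

01:13:49;19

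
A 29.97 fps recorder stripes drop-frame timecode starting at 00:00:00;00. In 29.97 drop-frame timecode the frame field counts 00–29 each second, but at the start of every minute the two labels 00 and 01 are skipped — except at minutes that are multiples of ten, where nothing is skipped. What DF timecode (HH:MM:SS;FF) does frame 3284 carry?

Ten DF minutes hold 17982 frames, so frame 3284 lies in block 0 (frames 0–17981) with 3284 frames into that block.
The block's first minute is 1800 frames and the rest 1798 each; 3284 frames reaches minute 1, so 0 × 18 + 1 × 2 = 2 labels have been skipped so far.
Adding those back, label number 3284 + 2 = 3286 at 30 labels/s is 109 s + 16 f = 0 h 1 min 49 s frame 16, i.e. 00:01:49;16.

00:01:49;16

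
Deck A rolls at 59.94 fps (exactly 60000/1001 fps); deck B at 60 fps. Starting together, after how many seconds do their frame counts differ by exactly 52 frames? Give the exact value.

13013/15 seconds

The gap grows by |60 − 60000/1001| = 60/1001 frames per second.
Time for a 52-frame gap: 52 ÷ (60/1001) = 13013/15 s.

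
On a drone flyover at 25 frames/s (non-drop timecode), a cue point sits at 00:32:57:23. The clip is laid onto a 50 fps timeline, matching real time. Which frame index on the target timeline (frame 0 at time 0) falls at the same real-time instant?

Source frame index: (0×3600 + 32×60 + 57) × 25 + 23 = 49448.
Real time: 49448 / (25) = 49448/25 s.
Target frame: (49448/25) × (50) = 98896.

frame 98896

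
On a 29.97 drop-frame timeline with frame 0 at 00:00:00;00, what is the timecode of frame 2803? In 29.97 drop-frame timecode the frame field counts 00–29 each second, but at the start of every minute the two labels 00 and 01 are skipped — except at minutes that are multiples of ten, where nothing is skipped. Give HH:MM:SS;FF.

00:01:33;15

Each 10-minute DF block holds 10 × 60 × 30 − 9 × 2 = 17982 frames. 2803 ÷ 17982 → 0 full blocks, remainder 2803.
Within the partial block the first minute is 1800 frames and each further minute 1798, so 1 further minute boundary passed. Total skipped labels = 18 × 0 + 2 × 1 = 2.
Non-drop label index = 2803 + 2 = 2805; at 30 labels/s that is 00:01:33:15, i.e. DF 00:01:33;15.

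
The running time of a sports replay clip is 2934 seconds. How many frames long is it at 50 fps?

146700 frames

Frames = 2934 × 50 = 146700.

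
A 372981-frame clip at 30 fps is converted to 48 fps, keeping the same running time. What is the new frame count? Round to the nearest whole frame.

596770 frames

Frames at target rate = 372981 × (48) / (30) = 2983848/5 ≈ 596769.600.
Nearest whole frame: 596770.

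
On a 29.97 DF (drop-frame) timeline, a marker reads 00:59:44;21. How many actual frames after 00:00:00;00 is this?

107433

Complete 10-minute blocks: 5, each 17982 frames → 89910.
Remaining 9 whole minutes in the current block: 1800 + 8 × 1798 = 16184 frames.
Within the current minute: 44 × 30 + 21 − 2 = 1339 (labels ;00/;01 skipped at this minute). Total = 89910 + 16184 + 1339 = 107433.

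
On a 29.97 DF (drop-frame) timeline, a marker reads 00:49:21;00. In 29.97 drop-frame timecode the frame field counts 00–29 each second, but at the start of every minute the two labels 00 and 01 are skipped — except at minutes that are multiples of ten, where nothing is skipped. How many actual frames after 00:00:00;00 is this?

88740

Complete 10-minute blocks: 4, each 17982 frames → 71928.
Remaining 9 whole minutes in the current block: 1800 + 8 × 1798 = 16184 frames.
Within the current minute: 21 × 30 + 0 − 2 = 628 (labels ;00/;01 skipped at this minute). Total = 71928 + 16184 + 628 = 88740.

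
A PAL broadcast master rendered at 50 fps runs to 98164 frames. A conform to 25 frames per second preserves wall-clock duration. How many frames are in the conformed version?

Target frames = source frames × (target rate / source rate) = 98164 × (25)/(50) = 98164 × 1/2 = 49082.

49082 frames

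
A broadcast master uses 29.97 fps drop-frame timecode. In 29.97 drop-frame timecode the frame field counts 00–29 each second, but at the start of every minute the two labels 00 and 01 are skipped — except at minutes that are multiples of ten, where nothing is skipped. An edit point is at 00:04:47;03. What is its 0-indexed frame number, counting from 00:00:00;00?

8605

As if non-drop at 30 labels/s: (0 × 3600 + 4 × 60 + 47) × 30 + 3 = 8613.
Minute boundaries passed: 4; those not divisible by 10: 4 − 0 = 4; dropped labels = 2 × 4 = 8.
Actual frame index = 8613 − 8 = 8605.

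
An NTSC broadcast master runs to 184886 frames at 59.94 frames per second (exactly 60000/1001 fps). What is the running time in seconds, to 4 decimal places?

Running time = 184886 × 1001/60000 = 92535443/30000 s ≈ 3084.5148 s.

3084.5148 seconds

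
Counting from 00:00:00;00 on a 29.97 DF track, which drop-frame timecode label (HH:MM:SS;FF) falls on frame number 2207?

00:01:13;19

Each 10-minute DF block holds 10 × 60 × 30 − 9 × 2 = 17982 frames. 2207 ÷ 17982 → 0 full blocks, remainder 2207.
Within the partial block the first minute is 1800 frames and each further minute 1798, so 1 further minute boundary passed. Total skipped labels = 18 × 0 + 2 × 1 = 2.
Non-drop label index = 2207 + 2 = 2209; at 30 labels/s that is 00:01:13:19, i.e. DF 00:01:13;19.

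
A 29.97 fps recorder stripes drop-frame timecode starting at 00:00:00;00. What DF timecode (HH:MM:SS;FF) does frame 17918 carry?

00:09:57;26

Ten DF minutes hold 17982 frames, so frame 17918 lies in block 0 (frames 0–17981) with 17918 frames into that block.
The block's first minute is 1800 frames and the rest 1798 each; 17918 frames reaches minute 9, so 0 × 18 + 9 × 2 = 18 labels have been skipped so far.
Adding those back, label number 17918 + 18 = 17936 at 30 labels/s is 597 s + 26 f = 0 h 9 min 57 s frame 26, i.e. 00:09:57;26.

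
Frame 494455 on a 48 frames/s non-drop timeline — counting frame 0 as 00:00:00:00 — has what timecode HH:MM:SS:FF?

494455 ÷ 48 = 10301 full seconds, remainder 7 frames.
10301 s = 2 h 51 min 41 s.
Timecode: 02:51:41:07.

02:51:41:07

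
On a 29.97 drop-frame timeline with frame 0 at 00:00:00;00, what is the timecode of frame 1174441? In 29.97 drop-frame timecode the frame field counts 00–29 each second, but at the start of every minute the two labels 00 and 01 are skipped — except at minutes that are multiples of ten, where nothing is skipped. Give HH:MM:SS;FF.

10:53:07;07

Each 10-minute DF block holds 10 × 60 × 30 − 9 × 2 = 17982 frames. 1174441 ÷ 17982 → 65 full blocks, remainder 5611.
Within the partial block the first minute is 1800 frames and each further minute 1798, so 3 further minute boundaries passed. Total skipped labels = 18 × 65 + 2 × 3 = 1176.
Non-drop label index = 1174441 + 1176 = 1175617; at 30 labels/s that is 10:53:07:07, i.e. DF 10:53:07;07.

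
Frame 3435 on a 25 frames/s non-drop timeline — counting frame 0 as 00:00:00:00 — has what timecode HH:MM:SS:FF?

00:02:17:10

3435 ÷ 25 = 137 full seconds, remainder 10 frames.
137 s = 0 h 2 min 17 s.
Timecode: 00:02:17:10.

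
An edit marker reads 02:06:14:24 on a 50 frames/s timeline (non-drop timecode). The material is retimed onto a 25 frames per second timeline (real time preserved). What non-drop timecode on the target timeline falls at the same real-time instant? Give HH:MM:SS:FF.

Source frame index: (2×3600 + 6×60 + 14) × 50 + 24 = 378724.
Real time: 378724 / (50) = 189362/25 s.
Target frame: (189362/25) × (25) = 189362.
At 25 labels/s: frame 189362 → 02:06:14:12.

02:06:14:12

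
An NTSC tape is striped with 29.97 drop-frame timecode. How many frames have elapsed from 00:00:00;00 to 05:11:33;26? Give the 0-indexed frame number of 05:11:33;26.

560256

Complete 10-minute blocks: 31, each 17982 frames → 557442.
Remaining 1 whole minute in the current block: 1800 + 0 × 1798 = 1800 frames.
Within the current minute: 33 × 30 + 26 − 2 = 1014 (labels ;00/;01 skipped at this minute). Total = 557442 + 1800 + 1014 = 560256.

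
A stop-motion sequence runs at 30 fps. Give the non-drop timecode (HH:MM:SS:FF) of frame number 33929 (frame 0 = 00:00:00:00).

00:18:50:29

33929 ÷ 30 = 1130 full seconds, remainder 29 frames.
1130 s = 0 h 18 min 50 s.
Timecode: 00:18:50:29.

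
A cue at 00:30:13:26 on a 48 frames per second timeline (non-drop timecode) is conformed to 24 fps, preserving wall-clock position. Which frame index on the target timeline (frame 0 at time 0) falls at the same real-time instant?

frame 43525

Source frame index: (0×3600 + 30×60 + 13) × 48 + 26 = 87050.
Real time: 87050 / (48) = 43525/24 s.
Target frame: (43525/24) × (24) = 43525.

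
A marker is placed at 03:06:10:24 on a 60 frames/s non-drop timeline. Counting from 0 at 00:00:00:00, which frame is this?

670224

Total seconds to the label: (3 × 3600 + 6 × 60 + 10) = 11170.
Frame index = 11170 × 60 + 24 = 670224.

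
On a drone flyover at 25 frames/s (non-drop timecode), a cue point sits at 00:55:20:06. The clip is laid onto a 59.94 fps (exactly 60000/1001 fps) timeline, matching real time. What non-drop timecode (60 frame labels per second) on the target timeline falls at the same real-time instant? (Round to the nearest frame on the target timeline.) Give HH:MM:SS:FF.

00:55:16:55

Source frame index: (0×3600 + 55×60 + 20) × 25 + 6 = 83006.
Real time: 83006 / (25) = 83006/25 s.
Target frame: (83006/25) × (60000/1001) = 2587200/13 ≈ 199015.385 → 199015.
At 60 labels/s: frame 199015 → 00:55:16:55.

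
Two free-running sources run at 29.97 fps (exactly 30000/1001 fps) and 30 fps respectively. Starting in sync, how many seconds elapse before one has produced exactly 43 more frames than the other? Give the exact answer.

43043/30 seconds

The gap grows by |30 − 30000/1001| = 30/1001 frames per second.
Time for a 43-frame gap: 43 ÷ (30/1001) = 43043/30 s.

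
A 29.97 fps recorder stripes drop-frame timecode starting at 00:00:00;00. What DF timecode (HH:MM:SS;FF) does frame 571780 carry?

Ten DF minutes hold 17982 frames, so frame 571780 lies in block 31 (frames 557442–575423) with 14338 frames into that block.
The block's first minute is 1800 frames and the rest 1798 each; 14338 frames reaches minute 7, so 31 × 18 + 7 × 2 = 572 labels have been skipped so far.
Adding those back, label number 571780 + 572 = 572352 at 30 labels/s is 19078 s + 12 f = 5 h 17 min 58 s frame 12, i.e. 05:17:58;12.

05:17:58;12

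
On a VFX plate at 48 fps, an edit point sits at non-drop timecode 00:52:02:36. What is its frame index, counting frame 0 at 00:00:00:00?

Total seconds to the label: (0 × 3600 + 52 × 60 + 2) = 3122.
Frame index = 3122 × 48 + 36 = 149892.

frame 149892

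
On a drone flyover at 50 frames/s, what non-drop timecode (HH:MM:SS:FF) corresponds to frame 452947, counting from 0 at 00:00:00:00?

02:30:58:47

452947 ÷ 50 = 9058 full seconds, remainder 47 frames.
9058 s = 2 h 30 min 58 s.
Timecode: 02:30:58:47.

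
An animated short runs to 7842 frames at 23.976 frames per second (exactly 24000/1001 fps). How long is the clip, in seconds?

327.07675 seconds

Running time = 7842 / (24000/1001) = 327.07675 s.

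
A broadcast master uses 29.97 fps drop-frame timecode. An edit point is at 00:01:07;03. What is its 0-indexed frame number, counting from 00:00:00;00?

2011

As if non-drop at 30 labels/s: (0 × 3600 + 1 × 60 + 7) × 30 + 3 = 2013.
Minute boundaries passed: 1; those not divisible by 10: 1 − 0 = 1; dropped labels = 2 × 1 = 2.
Actual frame index = 2013 − 2 = 2011.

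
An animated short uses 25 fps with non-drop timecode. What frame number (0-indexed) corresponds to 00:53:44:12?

frame 80612

Total seconds to the label: (0 × 3600 + 53 × 60 + 44) = 3224.
Frame index = 3224 × 25 + 12 = 80612.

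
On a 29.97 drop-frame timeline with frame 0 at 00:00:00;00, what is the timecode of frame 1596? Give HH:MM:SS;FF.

00:00:53;06

Ten DF minutes hold 17982 frames, so frame 1596 lies in block 0 (frames 0–17981) with 1596 frames into that block.
The block's first minute is 1800 frames and the rest 1798 each; 1596 frames reaches minute 0, so 0 × 18 + 0 × 2 = 0 labels have been skipped so far.
Adding those back, label number 1596 + 0 = 1596 at 30 labels/s is 53 s + 6 f = 0 h 0 min 53 s frame 6, i.e. 00:00:53;06.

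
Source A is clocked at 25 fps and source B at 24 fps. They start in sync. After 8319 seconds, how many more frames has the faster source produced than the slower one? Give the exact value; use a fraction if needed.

8319 frames

A emits 25 × 8319 = 207975 frames; B emits 24 × 8319 = 199656.
Difference = 8319 frames; B is behind A.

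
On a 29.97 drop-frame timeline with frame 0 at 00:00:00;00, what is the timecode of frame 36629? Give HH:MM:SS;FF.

Ten DF minutes hold 17982 frames, so frame 36629 lies in block 2 (frames 35964–53945) with 665 frames into that block.
The block's first minute is 1800 frames and the rest 1798 each; 665 frames reaches minute 0, so 2 × 18 + 0 × 2 = 36 labels have been skipped so far.
Adding those back, label number 36629 + 36 = 36665 at 30 labels/s is 1222 s + 5 f = 0 h 20 min 22 s frame 5, i.e. 00:20:22;05.

00:20:22;05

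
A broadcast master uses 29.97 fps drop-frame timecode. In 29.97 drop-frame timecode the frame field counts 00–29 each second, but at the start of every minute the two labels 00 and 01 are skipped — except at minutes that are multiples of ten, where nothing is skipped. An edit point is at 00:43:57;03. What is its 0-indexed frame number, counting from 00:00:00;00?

As if non-drop at 30 labels/s: (0 × 3600 + 43 × 60 + 57) × 30 + 3 = 79113.
Minute boundaries passed: 43; those not divisible by 10: 43 − 4 = 39; dropped labels = 2 × 39 = 78.
Actual frame index = 79113 − 78 = 79035.

79035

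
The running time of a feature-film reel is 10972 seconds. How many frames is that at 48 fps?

Frames = 10972 × 48 = 526656.

526656 frames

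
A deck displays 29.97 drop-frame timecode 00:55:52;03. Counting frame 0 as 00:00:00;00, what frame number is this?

100463

Complete 10-minute blocks: 5, each 17982 frames → 89910.
Remaining 5 whole minutes in the current block: 1800 + 4 × 1798 = 8992 frames.
Within the current minute: 52 × 30 + 3 − 2 = 1561 (labels ;00/;01 skipped at this minute). Total = 89910 + 8992 + 1561 = 100463.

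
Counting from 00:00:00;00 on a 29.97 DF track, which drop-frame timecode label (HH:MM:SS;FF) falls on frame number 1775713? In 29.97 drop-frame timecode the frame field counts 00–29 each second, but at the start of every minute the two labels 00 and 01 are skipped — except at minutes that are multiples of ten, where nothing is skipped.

Ten DF minutes hold 17982 frames, so frame 1775713 lies in block 98 (frames 1762236–1780217) with 13477 frames into that block.
The block's first minute is 1800 frames and the rest 1798 each; 13477 frames reaches minute 7, so 98 × 18 + 7 × 2 = 1778 labels have been skipped so far.
Adding those back, label number 1775713 + 1778 = 1777491 at 30 labels/s is 59249 s + 21 f = 16 h 27 min 29 s frame 21, i.e. 16:27:29;21.

16:27:29;21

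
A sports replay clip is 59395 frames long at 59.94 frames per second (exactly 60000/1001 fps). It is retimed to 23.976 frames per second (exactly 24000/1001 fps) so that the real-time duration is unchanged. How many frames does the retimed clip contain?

Target frames = source frames × (target rate / source rate) = 59395 × (24000/1001)/(60000/1001) = 59395 × 2/5 = 23758.

23758 frames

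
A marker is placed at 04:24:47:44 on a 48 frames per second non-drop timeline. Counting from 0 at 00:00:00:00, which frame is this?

Total seconds to the label: (4 × 3600 + 24 × 60 + 47) = 15887.
Frame index = 15887 × 48 + 44 = 762620.

frame 762620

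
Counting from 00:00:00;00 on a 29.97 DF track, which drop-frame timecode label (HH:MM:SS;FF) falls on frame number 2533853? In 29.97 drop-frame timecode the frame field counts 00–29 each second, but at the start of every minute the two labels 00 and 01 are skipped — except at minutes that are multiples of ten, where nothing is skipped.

Ten DF minutes hold 17982 frames, so frame 2533853 lies in block 140 (frames 2517480–2535461) with 16373 frames into that block.
The block's first minute is 1800 frames and the rest 1798 each; 16373 frames reaches minute 9, so 140 × 18 + 9 × 2 = 2538 labels have been skipped so far.
Adding those back, label number 2533853 + 2538 = 2536391 at 30 labels/s is 84546 s + 11 f = 23 h 29 min 6 s frame 11, i.e. 23:29:06;11.

23:29:06;11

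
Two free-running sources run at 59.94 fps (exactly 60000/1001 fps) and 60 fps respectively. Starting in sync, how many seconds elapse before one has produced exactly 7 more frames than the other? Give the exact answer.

7007/60 seconds

The gap grows by |60 − 60000/1001| = 60/1001 frames per second.
Time for a 7-frame gap: 7 ÷ (60/1001) = 7007/60 s.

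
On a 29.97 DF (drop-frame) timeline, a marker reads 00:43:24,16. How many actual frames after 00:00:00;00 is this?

78058

As if non-drop at 30 labels/s: (0 × 3600 + 43 × 60 + 24) × 30 + 16 = 78136.
Minute boundaries passed: 43; those not divisible by 10: 43 − 4 = 39; dropped labels = 2 × 39 = 78.
Actual frame index = 78136 − 78 = 78058.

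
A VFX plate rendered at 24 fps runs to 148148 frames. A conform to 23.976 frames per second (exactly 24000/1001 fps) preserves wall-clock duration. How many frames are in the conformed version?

148000 frames

Target frames = source frames × (target rate / source rate) = 148148 × (24000/1001)/(24) = 148148 × 1000/1001 = 148000.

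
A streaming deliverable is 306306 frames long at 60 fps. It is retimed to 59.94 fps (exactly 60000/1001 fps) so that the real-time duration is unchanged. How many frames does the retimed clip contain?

Target frames = source frames × (target rate / source rate) = 306306 × (60000/1001)/(60) = 306306 × 1000/1001 = 306000.

306000 frames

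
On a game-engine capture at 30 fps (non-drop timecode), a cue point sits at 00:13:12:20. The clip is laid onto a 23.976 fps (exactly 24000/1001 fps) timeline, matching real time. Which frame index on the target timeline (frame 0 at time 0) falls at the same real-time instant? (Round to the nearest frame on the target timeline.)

Source frame index: (0×3600 + 13×60 + 12) × 30 + 20 = 23780.
Real time: 23780 / (30) = 2378/3 s.
Target frame: (2378/3) × (24000/1001) = 19024000/1001 ≈ 19004.995 → 19005.

frame 19005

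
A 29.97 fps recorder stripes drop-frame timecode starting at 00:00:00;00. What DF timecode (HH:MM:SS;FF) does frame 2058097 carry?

19:04:31;27

Each 10-minute DF block holds 10 × 60 × 30 − 9 × 2 = 17982 frames. 2058097 ÷ 17982 → 114 full blocks, remainder 8149.
Within the partial block the first minute is 1800 frames and each further minute 1798, so 4 further minute boundaries passed. Total skipped labels = 18 × 114 + 2 × 4 = 2060.
Non-drop label index = 2058097 + 2060 = 2060157; at 30 labels/s that is 19:04:31:27, i.e. DF 19:04:31;27.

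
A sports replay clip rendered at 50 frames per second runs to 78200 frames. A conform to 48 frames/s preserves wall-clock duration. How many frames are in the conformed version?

75072 frames

Target frames = source frames × (target rate / source rate) = 78200 × (48)/(50) = 78200 × 24/25 = 75072.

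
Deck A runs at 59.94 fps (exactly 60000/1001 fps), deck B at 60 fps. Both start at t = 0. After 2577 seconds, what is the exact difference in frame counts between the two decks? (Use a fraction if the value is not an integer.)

154620/1001 frames

A emits 60000/1001 × 2577 = 154620000/1001 frames; B emits 60 × 2577 = 154620.
Difference = 154620/1001 frames (≈ 154.4655); B is ahead of A.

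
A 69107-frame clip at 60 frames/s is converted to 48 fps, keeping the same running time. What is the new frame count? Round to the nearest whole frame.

55286 frames

Frames at target rate = 69107 × (48) / (60) = 276428/5 ≈ 55285.600.
Nearest whole frame: 55286.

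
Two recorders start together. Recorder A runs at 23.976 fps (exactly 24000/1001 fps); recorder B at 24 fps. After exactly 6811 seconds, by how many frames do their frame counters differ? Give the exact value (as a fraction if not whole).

A emits 24000/1001 × 6811 = 23352000/143 frames; B emits 24 × 6811 = 163464.
Difference = 23352/143 frames (≈ 163.3007); B is ahead of A.

23352/143 frames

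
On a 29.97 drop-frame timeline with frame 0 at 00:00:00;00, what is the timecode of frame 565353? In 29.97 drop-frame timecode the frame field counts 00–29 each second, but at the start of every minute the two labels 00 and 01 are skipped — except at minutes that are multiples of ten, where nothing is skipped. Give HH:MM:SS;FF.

05:14:23;29

Ten DF minutes hold 17982 frames, so frame 565353 lies in block 31 (frames 557442–575423) with 7911 frames into that block.
The block's first minute is 1800 frames and the rest 1798 each; 7911 frames reaches minute 4, so 31 × 18 + 4 × 2 = 566 labels have been skipped so far.
Adding those back, label number 565353 + 566 = 565919 at 30 labels/s is 18863 s + 29 f = 5 h 14 min 23 s frame 29, i.e. 05:14:23;29.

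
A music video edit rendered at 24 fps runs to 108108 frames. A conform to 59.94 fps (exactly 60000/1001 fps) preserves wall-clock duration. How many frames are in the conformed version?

Target frames = source frames × (target rate / source rate) = 108108 × (60000/1001)/(24) = 108108 × 2500/1001 = 270000.

270000 frames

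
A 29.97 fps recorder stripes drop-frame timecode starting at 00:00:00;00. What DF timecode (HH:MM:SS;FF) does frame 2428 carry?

00:01:21;00

Each 10-minute DF block holds 10 × 60 × 30 − 9 × 2 = 17982 frames. 2428 ÷ 17982 → 0 full blocks, remainder 2428.
Within the partial block the first minute is 1800 frames and each further minute 1798, so 1 further minute boundary passed. Total skipped labels = 18 × 0 + 2 × 1 = 2.
Non-drop label index = 2428 + 2 = 2430; at 30 labels/s that is 00:01:21:00, i.e. DF 00:01:21;00.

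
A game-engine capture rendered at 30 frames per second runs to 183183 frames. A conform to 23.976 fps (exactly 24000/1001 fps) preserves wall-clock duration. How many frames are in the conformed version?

Target frames = source frames × (target rate / source rate) = 183183 × (24000/1001)/(30) = 183183 × 800/1001 = 146400.

146400 frames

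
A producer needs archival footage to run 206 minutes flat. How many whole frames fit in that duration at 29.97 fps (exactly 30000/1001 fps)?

370429 frames

206 min = 12360 s.
Frames = 12360 × 30000/1001 = 370800000/1001 ≈ 370429.5704.
Complete frames: 370429.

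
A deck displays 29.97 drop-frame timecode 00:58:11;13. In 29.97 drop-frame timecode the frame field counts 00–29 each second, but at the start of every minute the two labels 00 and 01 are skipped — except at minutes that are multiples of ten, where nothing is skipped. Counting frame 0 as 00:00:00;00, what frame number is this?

As if non-drop at 30 labels/s: (0 × 3600 + 58 × 60 + 11) × 30 + 13 = 104743.
Minute boundaries passed: 58; those not divisible by 10: 58 − 5 = 53; dropped labels = 2 × 53 = 106.
Actual frame index = 104743 − 106 = 104637.

104637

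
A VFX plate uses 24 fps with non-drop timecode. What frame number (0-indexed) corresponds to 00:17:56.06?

frame 25830

Total seconds to the label: (0 × 3600 + 17 × 60 + 56) = 1076.
Frame index = 1076 × 24 + 6 = 25830.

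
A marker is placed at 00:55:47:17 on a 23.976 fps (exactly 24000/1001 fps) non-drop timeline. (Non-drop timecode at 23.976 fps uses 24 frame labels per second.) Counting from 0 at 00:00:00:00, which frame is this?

80345

Total seconds to the label: (0 × 3600 + 55 × 60 + 47) = 3347.
Frame index = 3347 × 24 + 17 = 80345.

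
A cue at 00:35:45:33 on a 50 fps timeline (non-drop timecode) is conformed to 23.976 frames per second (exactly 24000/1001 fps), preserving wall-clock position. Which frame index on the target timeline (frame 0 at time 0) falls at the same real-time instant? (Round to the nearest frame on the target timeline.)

frame 51444

Source frame index: (0×3600 + 35×60 + 45) × 50 + 33 = 107283.
Real time: 107283 / (50) = 107283/50 s.
Target frame: (107283/50) × (24000/1001) = 4681440/91 ≈ 51444.396 → 51444.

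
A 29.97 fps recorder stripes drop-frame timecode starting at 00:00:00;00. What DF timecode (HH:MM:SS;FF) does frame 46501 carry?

00:25:51;17

Each 10-minute DF block holds 10 × 60 × 30 − 9 × 2 = 17982 frames. 46501 ÷ 17982 → 2 full blocks, remainder 10537.
Within the partial block the first minute is 1800 frames and each further minute 1798, so 5 further minute boundaries passed. Total skipped labels = 18 × 2 + 2 × 5 = 46.
Non-drop label index = 46501 + 46 = 46547; at 30 labels/s that is 00:25:51:17, i.e. DF 00:25:51;17.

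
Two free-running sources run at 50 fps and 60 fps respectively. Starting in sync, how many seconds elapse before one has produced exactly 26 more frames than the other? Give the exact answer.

The gap grows by |60 − 50| = 10 frames per second.
Time for a 26-frame gap: 26 ÷ (10) = 2.6 s.

2.6 seconds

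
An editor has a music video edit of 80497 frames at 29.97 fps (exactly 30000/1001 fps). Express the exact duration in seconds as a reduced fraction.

80577497/30000 seconds

Running time = 80497 ÷ (30000/1001) = 80497 × 1001/30000 = 80577497/30000 s.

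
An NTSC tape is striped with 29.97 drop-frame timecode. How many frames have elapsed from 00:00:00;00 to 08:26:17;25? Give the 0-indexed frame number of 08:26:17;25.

910423

Complete 10-minute blocks: 50, each 17982 frames → 899100.
Remaining 6 whole minutes in the current block: 1800 + 5 × 1798 = 10790 frames.
Within the current minute: 17 × 30 + 25 − 2 = 533 (labels ;00/;01 skipped at this minute). Total = 899100 + 10790 + 533 = 910423.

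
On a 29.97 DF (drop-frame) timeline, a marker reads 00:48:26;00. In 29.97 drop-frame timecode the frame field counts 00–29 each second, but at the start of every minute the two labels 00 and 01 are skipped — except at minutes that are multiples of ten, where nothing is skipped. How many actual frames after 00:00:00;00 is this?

As if non-drop at 30 labels/s: (0 × 3600 + 48 × 60 + 26) × 30 + 0 = 87180.
Minute boundaries passed: 48; those not divisible by 10: 48 − 4 = 44; dropped labels = 2 × 44 = 88.
Actual frame index = 87180 − 88 = 87092.

87092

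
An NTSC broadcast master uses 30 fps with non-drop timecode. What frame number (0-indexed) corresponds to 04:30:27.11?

Total seconds to the label: (4 × 3600 + 30 × 60 + 27) = 16227.
Frame index = 16227 × 30 + 11 = 486821.

frame 486821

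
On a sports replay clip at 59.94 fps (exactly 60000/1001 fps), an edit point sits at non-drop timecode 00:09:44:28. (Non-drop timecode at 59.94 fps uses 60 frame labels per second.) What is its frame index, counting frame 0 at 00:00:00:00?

35068

Total seconds to the label: (0 × 3600 + 9 × 60 + 44) = 584.
Frame index = 584 × 60 + 28 = 35068.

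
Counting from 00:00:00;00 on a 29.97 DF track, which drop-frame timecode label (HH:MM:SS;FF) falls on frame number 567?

Ten DF minutes hold 17982 frames, so frame 567 lies in block 0 (frames 0–17981) with 567 frames into that block.
The block's first minute is 1800 frames and the rest 1798 each; 567 frames reaches minute 0, so 0 × 18 + 0 × 2 = 0 labels have been skipped so far.
Adding those back, label number 567 + 0 = 567 at 30 labels/s is 18 s + 27 f = 0 h 0 min 18 s frame 27, i.e. 00:00:18;27.

00:00:18;27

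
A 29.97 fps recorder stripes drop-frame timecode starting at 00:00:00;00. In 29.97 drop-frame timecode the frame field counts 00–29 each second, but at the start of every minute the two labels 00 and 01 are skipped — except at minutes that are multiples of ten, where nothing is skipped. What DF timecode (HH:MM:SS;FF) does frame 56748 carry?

00:31:33;14

Ten DF minutes hold 17982 frames, so frame 56748 lies in block 3 (frames 53946–71927) with 2802 frames into that block.
The block's first minute is 1800 frames and the rest 1798 each; 2802 frames reaches minute 1, so 3 × 18 + 1 × 2 = 56 labels have been skipped so far.
Adding those back, label number 56748 + 56 = 56804 at 30 labels/s is 1893 s + 14 f = 0 h 31 min 33 s frame 14, i.e. 00:31:33;14.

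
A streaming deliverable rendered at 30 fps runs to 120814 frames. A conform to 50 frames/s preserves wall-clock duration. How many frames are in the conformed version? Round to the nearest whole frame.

Frames at target rate = 120814 × (50) / (30) = 604070/3 ≈ 201356.667.
Nearest whole frame: 201357.

201357 frames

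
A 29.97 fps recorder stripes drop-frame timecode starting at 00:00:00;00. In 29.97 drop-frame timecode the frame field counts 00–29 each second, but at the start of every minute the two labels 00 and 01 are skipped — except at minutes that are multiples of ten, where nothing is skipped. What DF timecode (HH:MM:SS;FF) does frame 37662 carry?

Ten DF minutes hold 17982 frames, so frame 37662 lies in block 2 (frames 35964–53945) with 1698 frames into that block.
The block's first minute is 1800 frames and the rest 1798 each; 1698 frames reaches minute 0, so 2 × 18 + 0 × 2 = 36 labels have been skipped so far.
Adding those back, label number 37662 + 36 = 37698 at 30 labels/s is 1256 s + 18 f = 0 h 20 min 56 s frame 18, i.e. 00:20:56;18.

00:20:56;18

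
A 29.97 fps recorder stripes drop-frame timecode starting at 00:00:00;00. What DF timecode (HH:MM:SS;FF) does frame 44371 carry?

Each 10-minute DF block holds 10 × 60 × 30 − 9 × 2 = 17982 frames. 44371 ÷ 17982 → 2 full blocks, remainder 8407.
Within the partial block the first minute is 1800 frames and each further minute 1798, so 4 further minute boundaries passed. Total skipped labels = 18 × 2 + 2 × 4 = 44.
Non-drop label index = 44371 + 44 = 44415; at 30 labels/s that is 00:24:40:15, i.e. DF 00:24:40;15.

00:24:40;15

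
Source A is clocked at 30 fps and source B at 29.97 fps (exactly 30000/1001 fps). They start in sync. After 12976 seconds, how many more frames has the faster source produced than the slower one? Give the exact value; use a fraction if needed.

A emits 30 × 12976 = 389280 frames; B emits 30000/1001 × 12976 = 389280000/1001.
Difference = 389280/1001 frames (≈ 388.8911); B is behind A.

389280/1001 frames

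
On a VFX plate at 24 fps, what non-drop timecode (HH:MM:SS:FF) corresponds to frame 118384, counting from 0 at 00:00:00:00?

118384 ÷ 24 = 4932 full seconds, remainder 16 frames.
4932 s = 1 h 22 min 12 s.
Timecode: 01:22:12:16.

01:22:12:16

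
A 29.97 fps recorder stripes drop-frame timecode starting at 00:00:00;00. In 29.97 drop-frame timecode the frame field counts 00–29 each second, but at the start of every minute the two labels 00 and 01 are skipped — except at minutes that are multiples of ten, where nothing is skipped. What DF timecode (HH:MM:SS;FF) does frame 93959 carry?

00:52:15;03

Each 10-minute DF block holds 10 × 60 × 30 − 9 × 2 = 17982 frames. 93959 ÷ 17982 → 5 full blocks, remainder 4049.
Within the partial block the first minute is 1800 frames and each further minute 1798, so 2 further minute boundaries passed. Total skipped labels = 18 × 5 + 2 × 2 = 94.
Non-drop label index = 93959 + 94 = 94053; at 30 labels/s that is 00:52:15:03, i.e. DF 00:52:15;03.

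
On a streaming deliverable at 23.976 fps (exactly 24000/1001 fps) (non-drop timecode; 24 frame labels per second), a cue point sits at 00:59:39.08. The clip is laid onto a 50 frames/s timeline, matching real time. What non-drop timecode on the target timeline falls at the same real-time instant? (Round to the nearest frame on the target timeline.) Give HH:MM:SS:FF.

Source frame index: (0×3600 + 59×60 + 39) × 24 + 8 = 85904.
Real time: 85904 / (24000/1001) = 5374369/1500 s.
Target frame: (5374369/1500) × (50) = 5374369/30 ≈ 179145.633 → 179146.
At 50 labels/s: frame 179146 → 00:59:42:46.

00:59:42:46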